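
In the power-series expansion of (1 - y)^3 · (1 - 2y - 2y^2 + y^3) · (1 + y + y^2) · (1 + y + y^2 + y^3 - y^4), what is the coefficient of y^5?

(1 - y)^3 has coefficients 1,-3,3,-1 for degrees 0…3.
(1 - 2y - 2y^2 + y^3) has coefficients 1,-2,-2,1,0,0 for degrees 0…5.
Multiplying by (1 + y + y^2) gives running coefficients 1,-1,-3,-3,-1,1 for degrees 0…5.
Finally multiplying by (1 + y + y^2 + y^3 - y^4), the product of all factors after the first has coefficients 1,0,-3,-6,-9,-5 for degrees 0…5.
[y^5] = 1·(-5) − 3·(-9) + 3·(-6) − 1·(-3) = 7.

7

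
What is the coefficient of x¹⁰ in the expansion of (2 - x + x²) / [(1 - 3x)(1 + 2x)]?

64112

The denominator gives the recurrence a_n = a_(n−1) + 6a_(n−2) for n ≥ 3; the numerator fixes a_0 = 2, a_1 = 1, a_2 = 14.
Iterating: 2, 1, 14, 20, 104, 224, 848, 2192, 7280, 20432, 64112, so a_10 = 64112.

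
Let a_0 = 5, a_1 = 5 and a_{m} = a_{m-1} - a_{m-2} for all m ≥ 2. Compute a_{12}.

5

The ordinary generating function has denominator 1 - y + y^2.
Iterating the recurrence: a_0,…,a_{12} = 5, 5, 0, -5, -5, 0, 5, 5, 0, -5, -5, 0, 5.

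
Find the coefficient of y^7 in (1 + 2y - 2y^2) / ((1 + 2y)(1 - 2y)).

128

The denominator gives the recurrence a_n = 4a_(n−2) for n ≥ 3; the numerator fixes a_0 = 1, a_1 = 2, a_2 = 2.
Iterating: 1, 2, 2, 8, 8, 32, 32, 128, so a_7 = 128.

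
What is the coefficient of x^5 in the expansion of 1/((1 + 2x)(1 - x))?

The denominator gives the recurrence a_n = −a_(n−1) + 2a_(n−2) for n ≥ 2; the numerator fixes a_0 = 1, a_1 = -1.
Iterating: 1, -1, 3, -5, 11, -21, so a_5 = -21.

-21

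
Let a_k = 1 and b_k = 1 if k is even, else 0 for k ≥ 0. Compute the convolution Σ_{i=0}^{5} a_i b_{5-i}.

3

The convolution is the t^5 coefficient of A(t)B(t).
Σ = 1·0 + 1·1 + 1·0 + 1·1 + 1·0 + 1·1 = 3.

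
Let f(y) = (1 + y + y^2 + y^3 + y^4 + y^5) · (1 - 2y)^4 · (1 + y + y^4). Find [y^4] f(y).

-13

(1 + y + y^2 + y^3 + y^4 + y^5) has coefficients 1,1,1,1,1 for degrees 0…4.
(1 - 2y)^4 has coefficients 1,-8,24,-32,16 for degrees 0…4.
Finally multiplying by (1 + y + y^4), the product of all factors after the first has coefficients 1,-7,16,-8,-15 for degrees 0…4.
[y^4] = 1·(-15) + 1·(-8) + 1·16 + 1·(-7) + 1·1 = -13.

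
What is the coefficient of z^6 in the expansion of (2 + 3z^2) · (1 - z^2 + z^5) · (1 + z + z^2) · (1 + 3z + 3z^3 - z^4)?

-4

(2 + 3z^2) has coefficients 2,0,3 for degrees 0…2.
(1 - z^2 + z^5) has coefficients 1,0,-1,0,0,1,0 for degrees 0…6.
Multiplying by (1 + z + z^2) gives running coefficients 1,1,0,-1,-1,1,1 for degrees 0…6.
Finally multiplying by (1 + 3z + 3z^3 - z^4), the product of all factors after the first has coefficients 1,4,3,2,-2,-3,1 for degrees 0…6.
[z^6] = 2·1 + 3·(-2) = -4.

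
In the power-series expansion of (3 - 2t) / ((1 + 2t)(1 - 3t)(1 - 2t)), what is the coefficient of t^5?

The denominator gives the recurrence a_n = 3a_(n−1) + 4a_(n−2) − 12a_(n−3) for n ≥ 3; the numerator fixes a_0 = 3, a_1 = 7, a_2 = 33.
Iterating: 3, 7, 33, 91, 321, 931, so a_5 = 931.

931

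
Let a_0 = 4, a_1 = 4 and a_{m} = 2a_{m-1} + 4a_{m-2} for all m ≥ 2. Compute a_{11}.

815104

The ordinary generating function has denominator 1 - 2q - 4q^2.
Iterating the recurrence: a_0,…,a_{11} = 4, 4, 24, 64, 224, 704, 2304, 7424, 24064, 77824, 251904, 815104.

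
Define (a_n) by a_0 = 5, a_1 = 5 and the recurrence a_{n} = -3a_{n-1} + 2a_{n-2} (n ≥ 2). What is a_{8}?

The ordinary generating function has denominator 1 + 3y - 2y^2.
Iterating the recurrence: a_0,…,a_{8} = 5, 5, -5, 25, -85, 305, -1085, 3865, -13765.

-13765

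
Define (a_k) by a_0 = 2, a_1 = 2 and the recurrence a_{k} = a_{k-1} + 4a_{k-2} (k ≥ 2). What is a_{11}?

38610

The ordinary generating function has denominator 1 - q - 4q^2.
Iterating the recurrence: a_0,…,a_{11} = 2, 2, 10, 18, 58, 130, 362, 882, 2330, 5858, 15178, 38610.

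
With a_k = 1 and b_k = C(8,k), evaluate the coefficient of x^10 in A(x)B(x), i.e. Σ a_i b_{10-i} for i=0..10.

256

The convolution is the t^10 coefficient of A(t)B(t).
Σ = 1·0 + 1·0 + 1·1 + 1·8 + 1·28 + 1·56 + 1·70 + 1·56 + 1·28 + 1·8 + 1·1 = 256.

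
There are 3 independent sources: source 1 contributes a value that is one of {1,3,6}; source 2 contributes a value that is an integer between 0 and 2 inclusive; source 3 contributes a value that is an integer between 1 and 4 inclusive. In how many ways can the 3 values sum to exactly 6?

5

The generating function for the choices is (t + t^3 + t^6)·(1 + t + t^2)·(t + t^2 + t^3 + t^4); the count is [t^6].
(t + t^3 + t^6) has coefficients 0,1,0,1,0,0,1 for degrees 0…6.
(1 + t + t^2) has coefficients 1,1,1,0,0,0,0 for degrees 0…6.
Finally multiplying by (t + t^2 + t^3 + t^4), the product of all factors after the first has coefficients 0,1,2,3,3,2,1 for degrees 0…6.
[t^6] = 1·2 + 1·3 + 1·0 = 5.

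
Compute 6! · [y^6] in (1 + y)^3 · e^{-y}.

The EGF product rule gives c_6 = Σ_{k_1+k_2=6} C(6; k_1,k_2) · ∏ g_i(k_i), where (1+y)^3 gives the falling factorial (3)_k; e^{-y} gives (-1)^k.
g_1(k) for k = 0…6: 1, 3, 6, 6, 0, 0, 0.
g_2(k) for k = 0…6: 1, -1, 1, -1, 1, -1, 1.
c_6 = Σ_k C(6,k)·g_1(k)·g_2(6−k) = 1·1·1 + 6·3·(-1) + 15·6·1 + 20·6·(-1) = 1 − 18 + 90 − 120 = -47.

-47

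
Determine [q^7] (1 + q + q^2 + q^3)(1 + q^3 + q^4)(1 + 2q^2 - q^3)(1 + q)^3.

(1 + q + q^2 + q^3) has coefficients 1,1,1,1 for degrees 0…3.
(1 + q^3 + q^4) has coefficients 1,0,0,1,1,0,0,0 for degrees 0…7.
Multiplying by (1 + 2q^2 - q^3) gives running coefficients 1,0,2,0,1,2,1,-1 for degrees 0…7.
Finally multiplying by (1 + q)^3, the product of all factors after the first has coefficients 1,3,5,7,7,7,10,9 for degrees 0…7.
[q^7] = 1·9 + 1·10 + 1·7 + 1·7 = 33.

33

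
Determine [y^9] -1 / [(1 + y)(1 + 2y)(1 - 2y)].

341

The denominator gives the recurrence a_n = −a_(n−1) + 4a_(n−2) + 4a_(n−3) for n ≥ 3; the numerator fixes a_0 = -1, a_1 = 1, a_2 = -5.
Iterating: -1, 1, -5, 5, -21, 21, -85, 85, -341, 341, so a_9 = 341.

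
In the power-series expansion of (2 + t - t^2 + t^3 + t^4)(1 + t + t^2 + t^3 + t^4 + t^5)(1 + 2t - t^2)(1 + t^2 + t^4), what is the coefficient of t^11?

4

(2 + t - t^2 + t^3 + t^4) has coefficients 2,1,-1,1,1 for degrees 0…4.
(1 + t + t^2 + t^3 + t^4 + t^5) has coefficients 1,1,1,1,1,1,0,0,0,0,0,0 for degrees 0…11.
Multiplying by (1 + 2t - t^2) gives running coefficients 1,3,2,2,2,2,1,-1,0,0,0,0 for degrees 0…11.
Finally multiplying by (1 + t^2 + t^4), the product of all factors after the first has coefficients 1,3,3,5,5,7,5,3,3,1,1,-1 for degrees 0…11.
[t^11] = 2·(-1) + 1·1 − 1·1 + 1·3 + 1·3 = 4.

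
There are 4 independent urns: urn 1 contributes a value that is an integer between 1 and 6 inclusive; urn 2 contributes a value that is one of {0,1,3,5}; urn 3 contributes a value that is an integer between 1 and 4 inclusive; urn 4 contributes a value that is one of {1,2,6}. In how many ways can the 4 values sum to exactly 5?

The generating function for the choices is (z + z^2 + z^3 + z^4 + z^5 + z^6)·(1 + z + z^3 + z^5)·(z + z^2 + z^3 + z^4)·(z + z^2 + z^6); the count is [z^5].
(z + z^2 + z^3 + z^4 + z^5 + z^6) has coefficients 0,1,1,1,1,1 for degrees 0…5.
(1 + z + z^3 + z^5) has coefficients 1,1,0,1,0,1 for degrees 0…5.
Multiplying by (z + z^2 + z^3 + z^4) gives running coefficients 0,1,2,2,3,2 for degrees 0…5.
Finally multiplying by (z + z^2 + z^6), the product of all factors after the first has coefficients 0,0,1,3,4,5 for degrees 0…5.
[z^5] = 1·4 + 1·3 + 1·1 + 1·0 + 1·0 = 8.

8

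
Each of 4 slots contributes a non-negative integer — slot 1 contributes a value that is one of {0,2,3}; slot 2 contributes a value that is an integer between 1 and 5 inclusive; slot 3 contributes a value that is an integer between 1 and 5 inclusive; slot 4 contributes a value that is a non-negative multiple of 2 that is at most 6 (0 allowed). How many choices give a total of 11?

34

The generating function for the choices is (1 + q² + q³)·(q + q² + q³ + q⁴ + q⁵)·(q + q² + q³ + q⁴ + q⁵)·(1 + q² + q⁴ + q⁶); the count is [q¹¹].
(1 + q² + q³) has coefficients 1,0,1,1 for degrees 0…3.
(q + q² + q³ + q⁴ + q⁵) has coefficients 0,1,1,1,1,1,0,0,0,0,0,0 for degrees 0…11.
Multiplying by (q + q² + q³ + q⁴ + q⁵) gives running coefficients 0,0,1,2,3,4,5,4,3,2,1,0 for degrees 0…11.
Finally multiplying by (1 + q² + q⁴ + q⁶), the product of all factors after the first has coefficients 0,0,1,2,4,6,9,10,12,12,12,10 for degrees 0…11.
[q¹¹] = 1·10 + 1·12 + 1·12 = 34.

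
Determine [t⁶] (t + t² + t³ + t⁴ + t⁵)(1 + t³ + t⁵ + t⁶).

(t + t² + t³ + t⁴ + t⁵) has coefficients 0,1,1,1,1,1 for degrees 0…5.
(1 + t³ + t⁵ + t⁶) has coefficients 1,0,0,1,0,1,1 for degrees 0…6.
[t⁶] = 1·1 + 1·0 + 1·1 + 1·0 + 1·0 = 2.

2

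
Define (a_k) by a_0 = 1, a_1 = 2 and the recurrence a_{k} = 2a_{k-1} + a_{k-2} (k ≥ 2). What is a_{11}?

The ordinary generating function has denominator 1 - 2y - y^2.
Iterating the recurrence: a_0,…,a_{11} = 1, 2, 5, 12, 29, 70, 169, 408, 985, 2378, 5741, 13860.

13860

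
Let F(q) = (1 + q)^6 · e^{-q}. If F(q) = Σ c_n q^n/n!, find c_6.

The EGF product rule gives c_6 = Σ_{k_1+k_2=6} C(6; k_1,k_2) · ∏ g_i(k_i), where (1+q)^6 gives the falling factorial (6)_k; e^{-q} gives (-1)^k.
g_1(k) for k = 0…6: 1, 6, 30, 120, 360, 720, 720.
g_2(k) for k = 0…6: 1, -1, 1, -1, 1, -1, 1.
c_6 = Σ_k C(6,k)·g_1(k)·g_2(6−k) = 1·1·1 + 6·6·(-1) + 15·30·1 + 20·120·(-1) + 15·360·1 + 6·720·(-1) + 1·720·1 = 1 − 36 + 450 − 2400 + 5400 − 4320 + 720 = -185.

-185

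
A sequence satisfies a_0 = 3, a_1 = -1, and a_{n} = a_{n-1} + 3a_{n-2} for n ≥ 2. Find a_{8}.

656

The ordinary generating function has denominator 1 - x - 3x^2.
Iterating the recurrence: a_0,…,a_{8} = 3, -1, 8, 5, 29, 44, 131, 263, 656.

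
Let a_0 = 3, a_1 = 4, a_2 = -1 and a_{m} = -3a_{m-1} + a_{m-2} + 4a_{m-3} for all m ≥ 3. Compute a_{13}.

The ordinary generating function has denominator 1 + 3x - x^2 - 4x^3.
Iterating the recurrence: a_0,…,a_{13} = 3, 4, -1, 19, -42, 141, -389, 1140, -3245, 9319, -26642, 76265, -218161, 624180.

624180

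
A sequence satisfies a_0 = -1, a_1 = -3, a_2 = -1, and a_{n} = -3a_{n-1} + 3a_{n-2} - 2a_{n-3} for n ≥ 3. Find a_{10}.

50379

The ordinary generating function has denominator 1 + 3y - 3y^2 + 2y^3.
Iterating the recurrence: a_0,…,a_{10} = -1, -3, -1, -4, 15, -55, 218, -849, 3311, -12916, 50379.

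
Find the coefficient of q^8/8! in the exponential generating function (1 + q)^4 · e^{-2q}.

1536

The EGF product rule gives c_8 = Σ_{k_1+k_2=8} C(8; k_1,k_2) · ∏ g_i(k_i), where (1+q)^4 gives the falling factorial (4)_k; e^{-2q} gives (-2)^k.
g_1(k) for k = 0…8: 1, 4, 12, 24, 24, 0, 0, 0, 0.
g_2(k) for k = 0…8: 1, -2, 4, -8, 16, -32, 64, -128, 256.
c_8 = Σ_k C(8,k)·g_1(k)·g_2(8−k) = 1·1·256 + 8·4·(-128) + 28·12·64 + 56·24·(-32) + 70·24·16 = 256 − 4096 + 21504 − 43008 + 26880 = 1536.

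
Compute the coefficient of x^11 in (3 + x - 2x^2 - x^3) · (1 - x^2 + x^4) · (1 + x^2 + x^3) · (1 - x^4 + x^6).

(3 + x - 2x^2 - x^3) has coefficients 3,1,-2,-1 for degrees 0…3.
(1 - x^2 + x^4) has coefficients 1,0,-1,0,1,0,0,0,0,0,0,0 for degrees 0…11.
Multiplying by (1 + x^2 + x^3) gives running coefficients 1,0,0,1,0,-1,1,1,0,0,0,0 for degrees 0…11.
Finally multiplying by (1 - x^4 + x^6), the product of all factors after the first has coefficients 1,0,0,1,-1,-1,2,0,0,2,-1,-2 for degrees 0…11.
[x^11] = 3·(-2) + 1·(-1) − 2·2 − 1·0 = -11.

-11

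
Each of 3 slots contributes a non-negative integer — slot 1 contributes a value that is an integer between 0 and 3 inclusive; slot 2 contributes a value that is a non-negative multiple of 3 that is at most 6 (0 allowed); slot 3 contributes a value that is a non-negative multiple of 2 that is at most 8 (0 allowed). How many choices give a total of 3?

The generating function for the choices is (1 + y + y^2 + y^3)·(1 + y^3 + y^6)·(1 + y^2 + y^4 + y^6 + y^8); the count is [y^3].
(1 + y + y^2 + y^3) has coefficients 1,1,1,1 for degrees 0…3.
(1 + y^3 + y^6) has coefficients 1,0,0,1 for degrees 0…3.
Finally multiplying by (1 + y^2 + y^4 + y^6 + y^8), the product of all factors after the first has coefficients 1,0,1,1 for degrees 0…3.
[y^3] = 1·1 + 1·1 + 1·0 + 1·1 = 3.

3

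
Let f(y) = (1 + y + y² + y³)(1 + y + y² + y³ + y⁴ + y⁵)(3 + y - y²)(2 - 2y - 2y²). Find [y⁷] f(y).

-32

(1 + y + y² + y³) has coefficients 1,1,1,1 for degrees 0…3.
(1 + y + y² + y³ + y⁴ + y⁵) has coefficients 1,1,1,1,1,1,0,0 for degrees 0…7.
Multiplying by (3 + y - y²) gives running coefficients 3,4,3,3,3,3,0,-1 for degrees 0…7.
Finally multiplying by (2 - 2y - 2y²), the product of all factors after the first has coefficients 6,2,-8,-8,-6,-6,-12,-8 for degrees 0…7.
[y⁷] = 1·(-8) + 1·(-12) + 1·(-6) + 1·(-6) = -32.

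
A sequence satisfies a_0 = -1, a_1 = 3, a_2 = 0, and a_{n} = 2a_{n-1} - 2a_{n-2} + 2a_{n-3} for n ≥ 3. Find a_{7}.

-20

The ordinary generating function has denominator 1 - 2t + 2t^2 - 2t^3.
Iterating the recurrence: a_0,…,a_{7} = -1, 3, 0, -8, -10, -4, -4, -20.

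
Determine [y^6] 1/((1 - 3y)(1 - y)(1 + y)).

The denominator gives the recurrence a_n = 3a_(n−1) + a_(n−2) − 3a_(n−3) for n ≥ 3; the numerator fixes a_0 = 1, a_1 = 3, a_2 = 10.
Iterating: 1, 3, 10, 30, 91, 273, 820, so a_6 = 820.

820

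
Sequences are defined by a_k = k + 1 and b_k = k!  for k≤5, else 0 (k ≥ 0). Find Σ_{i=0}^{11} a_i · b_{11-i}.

Write out a_i and b_{11-i} for i = 0,…,11 and sum the products.
Σ = 1·0 + 2·0 + 3·0 + 4·0 + 5·0 + 6·0 + 7·120 + 8·24 + 9·6 + 10·2 + 11·1 + 12·1 = 1129.

1129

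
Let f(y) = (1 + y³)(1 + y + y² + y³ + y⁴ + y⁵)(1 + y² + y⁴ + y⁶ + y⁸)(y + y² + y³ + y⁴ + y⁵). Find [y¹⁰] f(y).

28

(1 + y³) has coefficients 1,0,0,1 for degrees 0…3.
(1 + y + y² + y³ + y⁴ + y⁵) has coefficients 1,1,1,1,1,1,0,0,0,0,0 for degrees 0…10.
Multiplying by (1 + y² + y⁴ + y⁶ + y⁸) gives running coefficients 1,1,2,2,3,3,3,3,3,3,2 for degrees 0…10.
Finally multiplying by (y + y² + y³ + y⁴ + y⁵), the product of all factors after the first has coefficients 0,1,2,4,6,9,11,13,14,15,15 for degrees 0…10.
[y¹⁰] = 1·15 + 1·13 = 28.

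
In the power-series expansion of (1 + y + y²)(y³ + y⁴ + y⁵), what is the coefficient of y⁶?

2

(1 + y + y²) has coefficients 1,1,1 for degrees 0…2.
(y³ + y⁴ + y⁵) has coefficients 0,0,0,1,1,1,0 for degrees 0…6.
[y⁶] = 1·0 + 1·1 + 1·1 = 2.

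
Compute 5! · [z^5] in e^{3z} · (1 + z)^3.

3618

The EGF product rule gives c_5 = Σ_{k_1+k_2=5} C(5; k_1,k_2) · ∏ g_i(k_i), where e^{3z} gives (3)^k; (1+z)^3 gives the falling factorial (3)_k.
g_1(k) for k = 0…5: 1, 3, 9, 27, 81, 243.
g_2(k) for k = 0…5: 1, 3, 6, 6, 0, 0.
c_5 = Σ_k C(5,k)·g_1(k)·g_2(5−k) = 10·9·6 + 10·27·6 + 5·81·3 + 1·243·1 = 540 + 1620 + 1215 + 243 = 3618.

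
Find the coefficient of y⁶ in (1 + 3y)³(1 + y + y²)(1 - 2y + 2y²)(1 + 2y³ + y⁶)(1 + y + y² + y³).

185

(1 + 3y)³ has coefficients 1,9,27,27 for degrees 0…3.
(1 + y + y²) has coefficients 1,1,1,0,0,0,0 for degrees 0…6.
Multiplying by (1 - 2y + 2y²) gives running coefficients 1,-1,1,0,2,0,0 for degrees 0…6.
Multiplying by (1 + 2y³ + y⁶) gives running coefficients 1,-1,1,2,0,2,1 for degrees 0…6.
Finally multiplying by (1 + y + y² + y³), the product of all factors after the first has coefficients 1,0,1,3,2,5,5 for degrees 0…6.
[y⁶] = 1·5 + 9·5 + 27·2 + 27·3 = 185.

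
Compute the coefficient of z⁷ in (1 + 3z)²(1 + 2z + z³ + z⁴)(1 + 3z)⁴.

(1 + 3z)² has coefficients 1,6,9 for degrees 0…2.
(1 + 2z + z³ + z⁴) has coefficients 1,2,0,1,1,0,0,0 for degrees 0…7.
Finally multiplying by (1 + 3z)⁴, the product of all factors after the first has coefficients 1,14,78,217,310,228,162,189 for degrees 0…7.
[z⁷] = 1·189 + 6·162 + 9·228 = 3213.

3213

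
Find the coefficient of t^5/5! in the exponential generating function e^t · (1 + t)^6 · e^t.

12032

The EGF product rule gives c_5 = Σ_{k_1+k_2+k_3=5} C(5; k_1,k_2,k_3) · ∏ g_i(k_i), where e^t gives (1)^k; (1+t)^6 gives the falling factorial (6)_k; e^t gives (1)^k.
g_1(k) for k = 0…5: 1, 1, 1, 1, 1, 1.
g_2(k) for k = 0…5: 1, 6, 30, 120, 360, 720.
g_3(k) for k = 0…5: 1, 1, 1, 1, 1, 1.
First combine the last two factors: h(k) = Σ_j C(k,j)·g_2(j)·g_3(k−j) for k = 0…5: 1, 7, 43, 229, 1045, 4051.
c_5 = Σ_k C(5,k)·g_1(k)·h(5−k) = 1·1·4051 + 5·1·1045 + 10·1·229 + 10·1·43 + 5·1·7 + 1·1·1 = 4051 + 5225 + 2290 + 430 + 35 + 1 = 12032.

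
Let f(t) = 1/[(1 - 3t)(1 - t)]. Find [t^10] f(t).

Partial fractions give a closed form: a_n = (3/2)·3^n + (-1/2)·1^n.
At n = 10: a_10 = 88573.

88573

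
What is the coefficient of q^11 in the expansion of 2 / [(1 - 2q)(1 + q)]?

Partial fractions give a closed form: a_n = (4/3)·2^n + (2/3)·(-1)^n.
At n = 11: a_11 = 2730.

2730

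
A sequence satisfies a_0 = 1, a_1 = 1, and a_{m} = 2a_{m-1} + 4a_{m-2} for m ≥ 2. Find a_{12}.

659456

The ordinary generating function has denominator 1 - 2t - 4t^2.
Iterating the recurrence: a_0,…,a_{12} = 1, 1, 6, 16, 56, 176, 576, 1856, 6016, 19456, 62976, 203776, 659456.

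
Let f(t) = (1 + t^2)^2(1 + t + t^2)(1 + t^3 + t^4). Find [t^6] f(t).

(1 + t^2)^2 has coefficients 1,0,2,0,1 for degrees 0…4.
(1 + t + t^2) has coefficients 1,1,1,0,0,0,0 for degrees 0…6.
Finally multiplying by (1 + t^3 + t^4), the product of all factors after the first has coefficients 1,1,1,1,2,2,1 for degrees 0…6.
[t^6] = 1·1 + 2·2 + 1·1 = 6.

6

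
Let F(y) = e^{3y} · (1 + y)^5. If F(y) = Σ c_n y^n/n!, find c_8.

2180601

The EGF product rule gives c_8 = Σ_{k_1+k_2=8} C(8; k_1,k_2) · ∏ g_i(k_i), where e^{3y} gives (3)^k; (1+y)^5 gives the falling factorial (5)_k.
g_1(k) for k = 0…8: 1, 3, 9, 27, 81, 243, 729, 2187, 6561.
g_2(k) for k = 0…8: 1, 5, 20, 60, 120, 120, 0, 0, 0.
c_8 = Σ_k C(8,k)·g_1(k)·g_2(8−k) = 56·27·120 + 70·81·120 + 56·243·60 + 28·729·20 + 8·2187·5 + 1·6561·1 = 181440 + 680400 + 816480 + 408240 + 87480 + 6561 = 2180601.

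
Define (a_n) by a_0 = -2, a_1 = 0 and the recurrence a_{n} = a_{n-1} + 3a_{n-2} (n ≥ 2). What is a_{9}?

-1302

The ordinary generating function has denominator 1 - z - 3z^2.
Iterating the recurrence: a_0,…,a_{9} = -2, 0, -6, -6, -24, -42, -114, -240, -582, -1302.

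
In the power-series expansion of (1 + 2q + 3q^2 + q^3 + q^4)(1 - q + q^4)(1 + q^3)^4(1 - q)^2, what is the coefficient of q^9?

-7

(1 + 2q + 3q^2 + q^3 + q^4) has coefficients 1,2,3,1,1 for degrees 0…4.
(1 - q + q^4) has coefficients 1,-1,0,0,1,0,0,0,0,0 for degrees 0…9.
Multiplying by (1 + q^3)^4 gives running coefficients 1,-1,0,4,-3,0,6,-2,0,4 for degrees 0…9.
Finally multiplying by (1 - q)^2, the product of all factors after the first has coefficients 1,-3,3,3,-11,10,3,-14,10,2 for degrees 0…9.
[q^9] = 1·2 + 2·10 + 3·(-14) + 1·3 + 1·10 = -7.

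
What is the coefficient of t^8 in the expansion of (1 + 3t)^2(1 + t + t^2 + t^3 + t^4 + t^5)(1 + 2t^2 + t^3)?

(1 + 3t)^2 has coefficients 1,6,9 for degrees 0…2.
(1 + t + t^2 + t^3 + t^4 + t^5) has coefficients 1,1,1,1,1,1,0,0,0 for degrees 0…8.
Finally multiplying by (1 + 2t^2 + t^3), the product of all factors after the first has coefficients 1,1,3,4,4,4,3,3,1 for degrees 0…8.
[t^8] = 1·1 + 6·3 + 9·3 = 46.

46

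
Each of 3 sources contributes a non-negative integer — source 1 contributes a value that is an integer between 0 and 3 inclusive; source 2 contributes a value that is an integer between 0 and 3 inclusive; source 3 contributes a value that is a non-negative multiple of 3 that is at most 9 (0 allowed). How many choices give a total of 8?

5

The generating function for the choices is (1 + z + z^2 + z^3)·(1 + z + z^2 + z^3)·(1 + z^3 + z^6 + z^9); the count is [z^8].
(1 + z + z^2 + z^3) has coefficients 1,1,1,1 for degrees 0…3.
(1 + z + z^2 + z^3) has coefficients 1,1,1,1,0,0,0,0,0 for degrees 0…8.
Finally multiplying by (1 + z^3 + z^6 + z^9), the product of all factors after the first has coefficients 1,1,1,2,1,1,2,1,1 for degrees 0…8.
[z^8] = 1·1 + 1·1 + 1·2 + 1·1 = 5.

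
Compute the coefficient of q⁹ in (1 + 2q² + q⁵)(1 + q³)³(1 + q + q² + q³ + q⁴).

(1 + 2q² + q⁵) has coefficients 1,0,2,0,0,1 for degrees 0…5.
(1 + q³)³ has coefficients 1,0,0,3,0,0,3,0,0,1 for degrees 0…9.
Finally multiplying by (1 + q + q² + q³ + q⁴), the product of all factors after the first has coefficients 1,1,1,4,4,3,6,6,3,4 for degrees 0…9.
[q⁹] = 1·4 + 2·6 + 1·4 = 20.

20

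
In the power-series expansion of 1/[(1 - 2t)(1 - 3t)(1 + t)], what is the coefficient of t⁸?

The denominator gives the recurrence a_n = 4a_(n−1) − a_(n−2) − 6a_(n−3) for n ≥ 3; the numerator fixes a_0 = 1, a_1 = 4, a_2 = 15.
Iterating: 1, 4, 15, 50, 161, 504, 1555, 4750, 14421, so a_8 = 14421.

14421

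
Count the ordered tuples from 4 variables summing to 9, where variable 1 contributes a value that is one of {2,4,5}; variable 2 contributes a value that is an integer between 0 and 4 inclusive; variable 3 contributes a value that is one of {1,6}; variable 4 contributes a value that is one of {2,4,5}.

The generating function for the choices is (x^2 + x^4 + x^5)·(1 + x + x^2 + x^3 + x^4)·(x + x^6)·(x^2 + x^4 + x^5); the count is [x^9].
(x^2 + x^4 + x^5) has coefficients 0,0,1,0,1,1 for degrees 0…5.
(1 + x + x^2 + x^3 + x^4) has coefficients 1,1,1,1,1,0,0,0,0,0 for degrees 0…9.
Multiplying by (x + x^6) gives running coefficients 0,1,1,1,1,1,1,1,1,1 for degrees 0…9.
Finally multiplying by (x^2 + x^4 + x^5), the product of all factors after the first has coefficients 0,0,0,1,1,2,3,3,3,3 for degrees 0…9.
[x^9] = 1·3 + 1·2 + 1·1 = 6.

6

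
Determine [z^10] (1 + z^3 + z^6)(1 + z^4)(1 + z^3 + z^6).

(1 + z^3 + z^6) has coefficients 1,0,0,1,0,0,1 for degrees 0…6.
(1 + z^4) has coefficients 1,0,0,0,1,0,0,0,0,0,0 for degrees 0…10.
Finally multiplying by (1 + z^3 + z^6), the product of all factors after the first has coefficients 1,0,0,1,1,0,1,1,0,0,1 for degrees 0…10.
[z^10] = 1·1 + 1·1 + 1·1 = 3.

3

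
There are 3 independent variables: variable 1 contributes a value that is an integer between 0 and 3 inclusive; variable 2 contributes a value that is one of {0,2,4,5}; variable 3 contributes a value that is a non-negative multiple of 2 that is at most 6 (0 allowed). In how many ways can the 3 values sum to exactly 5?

6

The generating function for the choices is (1 + x + x² + x³)·(1 + x² + x⁴ + x⁵)·(1 + x² + x⁴ + x⁶); the count is [x⁵].
(1 + x + x² + x³) has coefficients 1,1,1,1 for degrees 0…3.
(1 + x² + x⁴ + x⁵) has coefficients 1,0,1,0,1,1 for degrees 0…5.
Finally multiplying by (1 + x² + x⁴ + x⁶), the product of all factors after the first has coefficients 1,0,2,0,3,1 for degrees 0…5.
[x⁵] = 1·1 + 1·3 + 1·0 + 1·2 = 6.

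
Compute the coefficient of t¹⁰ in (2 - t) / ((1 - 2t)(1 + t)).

Partial fractions give a closed form: a_n = (1)·2^n + (1)·(-1)^n.
At n = 10: a_10 = 1025.

1025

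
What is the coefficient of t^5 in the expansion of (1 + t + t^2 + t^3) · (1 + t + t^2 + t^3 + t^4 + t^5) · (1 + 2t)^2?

(1 + t + t^2 + t^3) has coefficients 1,1,1,1 for degrees 0…3.
(1 + t + t^2 + t^3 + t^4 + t^5) has coefficients 1,1,1,1,1,1 for degrees 0…5.
Finally multiplying by (1 + 2t)^2, the product of all factors after the first has coefficients 1,5,9,9,9,9 for degrees 0…5.
[t^5] = 1·9 + 1·9 + 1·9 + 1·9 = 36.

36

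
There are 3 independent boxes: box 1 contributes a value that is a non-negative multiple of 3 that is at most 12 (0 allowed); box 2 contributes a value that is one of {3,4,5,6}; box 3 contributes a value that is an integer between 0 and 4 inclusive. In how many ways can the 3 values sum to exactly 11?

6

The generating function for the choices is (1 + x^3 + x^6 + x^9 + x^12)·(x^3 + x^4 + x^5 + x^6)·(1 + x + x^2 + x^3 + x^4); the count is [x^11].
(1 + x^3 + x^6 + x^9 + x^12) has coefficients 1,0,0,1,0,0,1,0,0,1,0,0 for degrees 0…11.
(x^3 + x^4 + x^5 + x^6) has coefficients 0,0,0,1,1,1,1,0,0,0,0,0 for degrees 0…11.
Finally multiplying by (1 + x + x^2 + x^3 + x^4), the product of all factors after the first has coefficients 0,0,0,1,2,3,4,4,3,2,1,0 for degrees 0…11.
[x^11] = 1·0 + 1·3 + 1·3 + 1·0 = 6.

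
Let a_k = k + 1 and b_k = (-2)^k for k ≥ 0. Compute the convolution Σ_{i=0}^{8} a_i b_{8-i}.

117

The convolution is the x^8 coefficient of A(x)B(x).
Σ = 1·256 + 2·(-128) + 3·64 + 4·(-32) + 5·16 + 6·(-8) + 7·4 + 8·(-2) + 9·1 = 117.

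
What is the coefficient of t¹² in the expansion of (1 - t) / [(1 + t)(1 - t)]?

The denominator gives the recurrence a_n = a_(n−2) for n ≥ 2; the numerator fixes a_0 = 1, a_1 = -1.
Iterating: 1, -1, 1, -1, 1, -1, 1, -1, 1, -1, 1, -1, 1, so a_12 = 1.

1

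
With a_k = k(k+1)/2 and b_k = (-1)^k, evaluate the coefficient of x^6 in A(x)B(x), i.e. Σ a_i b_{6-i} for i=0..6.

This is [x^6] in the product of the two ordinary generating functions.
Σ = 0·1 + 1·(-1) + 3·1 + 6·(-1) + 10·1 + 15·(-1) + 21·1 = 12.

12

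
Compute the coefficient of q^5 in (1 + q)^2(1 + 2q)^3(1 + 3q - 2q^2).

(1 + q)^2 has coefficients 1,2,1 for degrees 0…2.
(1 + 2q)^3 has coefficients 1,6,12,8,0,0 for degrees 0…5.
Finally multiplying by (1 + 3q - 2q^2), the product of all factors after the first has coefficients 1,9,28,32,0,-16 for degrees 0…5.
[q^5] = 1·(-16) + 2·0 + 1·32 = 16.

16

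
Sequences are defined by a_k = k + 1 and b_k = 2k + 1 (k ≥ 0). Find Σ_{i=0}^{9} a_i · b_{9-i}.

385

The convolution is the t^9 coefficient of A(t)B(t).
Σ = 1·19 + 2·17 + 3·15 + 4·13 + 5·11 + 6·9 + 7·7 + 8·5 + 9·3 + 10·1 = 385.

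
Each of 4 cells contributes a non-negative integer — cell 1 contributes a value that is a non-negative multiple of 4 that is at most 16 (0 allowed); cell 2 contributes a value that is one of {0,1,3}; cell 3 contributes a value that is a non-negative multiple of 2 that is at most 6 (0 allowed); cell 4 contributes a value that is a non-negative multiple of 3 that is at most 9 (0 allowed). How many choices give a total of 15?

The generating function for the choices is (1 + y⁴ + y⁸ + y¹² + y¹⁶)·(1 + y + y³)·(1 + y² + y⁴ + y⁶)·(1 + y³ + y⁶ + y⁹); the count is [y¹⁵].
(1 + y⁴ + y⁸ + y¹² + y¹⁶) has coefficients 1,0,0,0,1,0,0,0,1,0,0,0,1,0,0,0 for degrees 0…15.
(1 + y + y³) has coefficients 1,1,0,1,0,0,0,0,0,0,0,0,0,0,0,0 for degrees 0…15.
Multiplying by (1 + y² + y⁴ + y⁶) gives running coefficients 1,1,1,2,1,2,1,2,0,1,0,0,0,0,0,0 for degrees 0…15.
Finally multiplying by (1 + y³ + y⁶ + y⁹), the product of all factors after the first has coefficients 1,1,1,3,2,3,4,4,3,5,4,3,4,3,2,2 for degrees 0…15.
[y¹⁵] = 1·2 + 1·3 + 1·4 + 1·3 = 12.

12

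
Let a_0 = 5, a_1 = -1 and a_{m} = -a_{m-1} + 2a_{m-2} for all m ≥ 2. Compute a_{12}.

8195

The ordinary generating function has denominator 1 + x - 2x^2.
Iterating the recurrence: a_0,…,a_{12} = 5, -1, 11, -13, 35, -61, 131, -253, 515, -1021, 2051, -4093, 8195.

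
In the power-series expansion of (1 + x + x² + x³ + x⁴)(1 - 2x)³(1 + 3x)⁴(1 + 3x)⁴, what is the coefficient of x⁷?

3094

(1 + x + x² + x³ + x⁴) has coefficients 1,1,1,1,1 for degrees 0…4.
(1 - 2x)³ has coefficients 1,-6,12,-8,0,0,0,0 for degrees 0…7.
Multiplying by (1 + 3x)⁴ gives running coefficients 1,6,-6,-80,-15,378,108,-648 for degrees 0…7.
Finally multiplying by (1 + 3x)⁴, the product of all factors after the first has coefficients 1,18,120,280,-570,-4284,-5292,12960 for degrees 0…7.
[x⁷] = 1·12960 + 1·(-5292) + 1·(-4284) + 1·(-570) + 1·280 = 3094.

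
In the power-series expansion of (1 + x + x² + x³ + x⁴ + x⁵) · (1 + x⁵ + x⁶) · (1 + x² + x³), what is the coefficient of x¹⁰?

6

(1 + x + x² + x³ + x⁴ + x⁵) has coefficients 1,1,1,1,1,1 for degrees 0…5.
(1 + x⁵ + x⁶) has coefficients 1,0,0,0,0,1,1,0,0,0,0 for degrees 0…10.
Finally multiplying by (1 + x² + x³), the product of all factors after the first has coefficients 1,0,1,1,0,1,1,1,2,1,0 for degrees 0…10.
[x¹⁰] = 1·0 + 1·1 + 1·2 + 1·1 + 1·1 + 1·1 = 6.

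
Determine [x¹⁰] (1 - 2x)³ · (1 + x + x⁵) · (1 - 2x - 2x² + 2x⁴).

(1 - 2x)³ has coefficients 1,-6,12,-8 for degrees 0…3.
(1 + x + x⁵) has coefficients 1,1,0,0,0,1,0,0,0,0,0 for degrees 0…10.
Finally multiplying by (1 - 2x - 2x² + 2x⁴), the product of all factors after the first has coefficients 1,-1,-4,-2,2,3,-2,-2,0,2,0 for degrees 0…10.
[x¹⁰] = 1·0 − 6·2 + 12·0 − 8·(-2) = 4.

4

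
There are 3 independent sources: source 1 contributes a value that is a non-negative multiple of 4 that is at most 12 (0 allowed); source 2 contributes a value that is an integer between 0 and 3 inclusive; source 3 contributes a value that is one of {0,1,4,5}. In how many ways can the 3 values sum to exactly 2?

2

The generating function for the choices is (1 + y⁴ + y⁸ + y¹²)·(1 + y + y² + y³)·(1 + y + y⁴ + y⁵); the count is [y²].
(1 + y⁴ + y⁸ + y¹²) has coefficients 1,0,0 for degrees 0…2.
(1 + y + y² + y³) has coefficients 1,1,1 for degrees 0…2.
Finally multiplying by (1 + y + y⁴ + y⁵), the product of all factors after the first has coefficients 1,2,2 for degrees 0…2.
[y²] = 1·2 = 2.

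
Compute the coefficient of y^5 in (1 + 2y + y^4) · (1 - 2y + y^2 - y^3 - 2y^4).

(1 + 2y + y^4) has coefficients 1,2,0,0,1 for degrees 0…4.
(1 - 2y + y^2 - y^3 - 2y^4) has coefficients 1,-2,1,-1,-2,0 for degrees 0…5.
[y^5] = 1·0 + 2·(-2) + 1·(-2) = -6.

-6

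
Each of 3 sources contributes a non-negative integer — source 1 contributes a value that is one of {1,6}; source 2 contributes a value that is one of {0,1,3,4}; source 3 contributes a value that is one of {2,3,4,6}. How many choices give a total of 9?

The generating function for the choices is (z + z^6)·(1 + z + z^3 + z^4)·(z^2 + z^3 + z^4 + z^6); the count is [z^9].
(z + z^6) has coefficients 0,1,0,0,0,0,1 for degrees 0…6.
(1 + z + z^3 + z^4) has coefficients 1,1,0,1,1,0,0,0,0,0 for degrees 0…9.
Finally multiplying by (z^2 + z^3 + z^4 + z^6), the product of all factors after the first has coefficients 0,0,1,2,2,2,3,3,1,1 for degrees 0…9.
[z^9] = 1·1 + 1·2 = 3.

3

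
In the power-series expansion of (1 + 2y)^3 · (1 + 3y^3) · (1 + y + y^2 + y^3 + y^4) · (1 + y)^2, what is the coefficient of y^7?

374

(1 + 2y)^3 has coefficients 1,6,12,8 for degrees 0…3.
(1 + 3y^3) has coefficients 1,0,0,3,0,0,0,0 for degrees 0…7.
Multiplying by (1 + y + y^2 + y^3 + y^4) gives running coefficients 1,1,1,4,4,3,3,3 for degrees 0…7.
Finally multiplying by (1 + y)^2, the product of all factors after the first has coefficients 1,3,4,7,13,15,13,12 for degrees 0…7.
[y^7] = 1·12 + 6·13 + 12·15 + 8·13 = 374.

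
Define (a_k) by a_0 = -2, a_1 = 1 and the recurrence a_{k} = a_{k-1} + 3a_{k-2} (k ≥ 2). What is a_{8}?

The ordinary generating function has denominator 1 - y - 3y^2.
Iterating the recurrence: a_0,…,a_{8} = -2, 1, -5, -2, -17, -23, -74, -143, -365.

-365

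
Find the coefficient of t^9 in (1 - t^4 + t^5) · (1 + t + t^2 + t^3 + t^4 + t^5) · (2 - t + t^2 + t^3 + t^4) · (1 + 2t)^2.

13

(1 - t^4 + t^5) has coefficients 1,0,0,0,-1,1 for degrees 0…5.
(1 + t + t^2 + t^3 + t^4 + t^5) has coefficients 1,1,1,1,1,1,0,0,0,0 for degrees 0…9.
Multiplying by (2 - t + t^2 + t^3 + t^4) gives running coefficients 2,1,2,3,4,4,2,3,2,1 for degrees 0…9.
Finally multiplying by (1 + 2t)^2, the product of all factors after the first has coefficients 2,9,14,15,24,32,34,27,22,21 for degrees 0…9.
[t^9] = 1·21 − 1·32 + 1·24 = 13.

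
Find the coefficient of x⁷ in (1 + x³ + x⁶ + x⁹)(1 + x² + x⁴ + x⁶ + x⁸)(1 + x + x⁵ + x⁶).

4

(1 + x³ + x⁶ + x⁹) has coefficients 1,0,0,1,0,0,1,0 for degrees 0…7.
(1 + x² + x⁴ + x⁶ + x⁸) has coefficients 1,0,1,0,1,0,1,0 for degrees 0…7.
Finally multiplying by (1 + x + x⁵ + x⁶), the product of all factors after the first has coefficients 1,1,1,1,1,2,2,2 for degrees 0…7.
[x⁷] = 1·2 + 1·1 + 1·1 = 4.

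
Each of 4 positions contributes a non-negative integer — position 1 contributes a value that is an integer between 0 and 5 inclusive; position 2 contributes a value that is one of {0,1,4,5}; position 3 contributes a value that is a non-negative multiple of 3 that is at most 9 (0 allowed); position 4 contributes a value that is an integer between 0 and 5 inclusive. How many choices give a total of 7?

29

The generating function for the choices is (1 + t + t² + t³ + t⁴ + t⁵)·(1 + t + t⁴ + t⁵)·(1 + t³ + t⁶ + t⁹)·(1 + t + t² + t³ + t⁴ + t⁵); the count is [t⁷].
(1 + t + t² + t³ + t⁴ + t⁵) has coefficients 1,1,1,1,1,1 for degrees 0…5.
(1 + t + t⁴ + t⁵) has coefficients 1,1,0,0,1,1,0,0 for degrees 0…7.
Multiplying by (1 + t³ + t⁶ + t⁹) gives running coefficients 1,1,0,1,2,1,1,2 for degrees 0…7.
Finally multiplying by (1 + t + t² + t³ + t⁴ + t⁵), the product of all factors after the first has coefficients 1,2,2,3,5,6,6,7 for degrees 0…7.
[t⁷] = 1·7 + 1·6 + 1·6 + 1·5 + 1·3 + 1·2 = 29.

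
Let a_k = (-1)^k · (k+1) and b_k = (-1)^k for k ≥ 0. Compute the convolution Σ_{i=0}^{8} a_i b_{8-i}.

45

This is [x^8] in the product of the two ordinary generating functions.
Σ = 1·1 − 2·(-1) + 3·1 − 4·(-1) + 5·1 − 6·(-1) + 7·1 − 8·(-1) + 9·1 = 45.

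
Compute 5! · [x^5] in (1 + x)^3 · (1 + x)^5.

6720

The EGF product rule gives c_5 = Σ_{k_1+k_2=5} C(5; k_1,k_2) · ∏ g_i(k_i), where (1+x)^3 gives the falling factorial (3)_k; (1+x)^5 gives the falling factorial (5)_k.
g_1(k) for k = 0…5: 1, 3, 6, 6, 0, 0.
g_2(k) for k = 0…5: 1, 5, 20, 60, 120, 120.
c_5 = Σ_k C(5,k)·g_1(k)·g_2(5−k) = 1·1·120 + 5·3·120 + 10·6·60 + 10·6·20 = 120 + 1800 + 3600 + 1200 = 6720.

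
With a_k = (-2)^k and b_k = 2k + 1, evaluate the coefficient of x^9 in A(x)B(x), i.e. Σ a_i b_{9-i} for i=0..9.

-107

This is [x^9] in the product of the two ordinary generating functions.
Σ = 1·19 − 2·17 + 4·15 − 8·13 + 16·11 − 32·9 + 64·7 − 128·5 + 256·3 − 512·1 = -107.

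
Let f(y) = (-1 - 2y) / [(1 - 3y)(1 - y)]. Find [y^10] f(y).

-147621

Partial fractions give a closed form: a_n = (-5/2)·3^n + (3/2)·1^n.
At n = 10: a_10 = -147621.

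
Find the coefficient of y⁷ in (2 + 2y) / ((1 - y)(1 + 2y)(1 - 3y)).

Partial fractions give a closed form: a_n = (-2/3)·1^n + (4/15)·(-2)^n + (12/5)·3^n.
At n = 7: a_7 = 5214.

5214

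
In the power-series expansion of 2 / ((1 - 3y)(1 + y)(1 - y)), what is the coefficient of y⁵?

The denominator gives the recurrence a_n = 3a_(n−1) + a_(n−2) − 3a_(n−3) for n ≥ 3; the numerator fixes a_0 = 2, a_1 = 6, a_2 = 20.
Iterating: 2, 6, 20, 60, 182, 546, so a_5 = 546.

546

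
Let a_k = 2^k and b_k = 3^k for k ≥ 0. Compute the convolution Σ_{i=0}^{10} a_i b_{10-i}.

175099

This is [x^10] in the product of the two ordinary generating functions.
Σ = 1·59049 + 2·19683 + 4·6561 + 8·2187 + 16·729 + 32·243 + 64·81 + 128·27 + 256·9 + 512·3 + 1024·1 = 175099.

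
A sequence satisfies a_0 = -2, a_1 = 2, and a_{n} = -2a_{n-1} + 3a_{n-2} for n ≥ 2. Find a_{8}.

The ordinary generating function has denominator 1 + 2t - 3t^2.
Iterating the recurrence: a_0,…,a_{8} = -2, 2, -10, 26, -82, 242, -730, 2186, -6562.

-6562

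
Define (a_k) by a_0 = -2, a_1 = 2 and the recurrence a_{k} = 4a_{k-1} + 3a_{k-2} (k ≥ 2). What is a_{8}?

The ordinary generating function has denominator 1 - 4z - 3z^2.
Iterating the recurrence: a_0,…,a_{8} = -2, 2, 2, 14, 62, 290, 1346, 6254, 29054.

29054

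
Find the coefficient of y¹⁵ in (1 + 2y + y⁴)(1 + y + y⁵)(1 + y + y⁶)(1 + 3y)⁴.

379

(1 + 2y + y⁴) has coefficients 1,2,0,0,1 for degrees 0…4.
(1 + y + y⁵) has coefficients 1,1,0,0,0,1,0,0,0,0,0,0,0,0,0,0 for degrees 0…15.
Multiplying by (1 + y + y⁶) gives running coefficients 1,2,1,0,0,1,2,1,0,0,0,1,0,0,0,0 for degrees 0…15.
Finally multiplying by (1 + 3y)⁴, the product of all factors after the first has coefficients 1,14,79,228,351,271,95,79,228,351,270,82,12,54,108,81 for degrees 0…15.
[y¹⁵] = 1·81 + 2·108 + 1·82 = 379.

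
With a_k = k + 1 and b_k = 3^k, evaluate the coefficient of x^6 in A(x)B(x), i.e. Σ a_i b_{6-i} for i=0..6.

1636

Write out a_i and b_{6-i} for i = 0,…,6 and sum the products.
Σ = 1·729 + 2·243 + 3·81 + 4·27 + 5·9 + 6·3 + 7·1 = 1636.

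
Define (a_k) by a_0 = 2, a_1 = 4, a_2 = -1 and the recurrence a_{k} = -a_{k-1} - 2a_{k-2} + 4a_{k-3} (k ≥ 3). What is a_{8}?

The ordinary generating function has denominator 1 + x + 2x^2 - 4x^3.
Iterating the recurrence: a_0,…,a_{8} = 2, 4, -1, 1, 17, -23, -7, 121, -199.

-199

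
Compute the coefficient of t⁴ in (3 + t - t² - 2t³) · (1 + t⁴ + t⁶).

3

(3 + t - t² - 2t³) has coefficients 3,1,-1,-2 for degrees 0…3.
(1 + t⁴ + t⁶) has coefficients 1,0,0,0,1 for degrees 0…4.
[t⁴] = 3·1 + 1·0 − 1·0 − 2·0 = 3.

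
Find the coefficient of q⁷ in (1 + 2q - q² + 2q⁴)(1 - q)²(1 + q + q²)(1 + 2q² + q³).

1

(1 + 2q - q² + 2q⁴) has coefficients 1,2,-1,0,2 for degrees 0…4.
(1 - q)² has coefficients 1,-2,1,0,0,0,0,0 for degrees 0…7.
Multiplying by (1 + q + q²) gives running coefficients 1,-1,0,-1,1,0,0,0 for degrees 0…7.
Finally multiplying by (1 + 2q² + q³), the product of all factors after the first has coefficients 1,-1,2,-2,0,-2,1,1 for degrees 0…7.
[q⁷] = 1·1 + 2·1 − 1·(-2) + 2·(-2) = 1.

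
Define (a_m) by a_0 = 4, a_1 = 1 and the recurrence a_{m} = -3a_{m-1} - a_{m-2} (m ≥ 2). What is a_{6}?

The ordinary generating function has denominator 1 + 3x + x^2.
Iterating the recurrence: a_0,…,a_{6} = 4, 1, -7, 20, -53, 139, -364.

-364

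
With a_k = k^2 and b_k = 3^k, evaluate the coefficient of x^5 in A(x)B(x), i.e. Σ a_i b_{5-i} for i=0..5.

This is [x^5] in the product of the two ordinary generating functions.
Σ = 0·243 + 1·81 + 4·27 + 9·9 + 16·3 + 25·1 = 343.

343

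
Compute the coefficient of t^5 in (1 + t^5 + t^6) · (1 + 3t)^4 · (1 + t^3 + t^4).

(1 + t^5 + t^6) has coefficients 1,0,0,0,0,1 for degrees 0…5.
(1 + 3t)^4 has coefficients 1,12,54,108,81,0 for degrees 0…5.
Finally multiplying by (1 + t^3 + t^4), the product of all factors after the first has coefficients 1,12,54,109,94,66 for degrees 0…5.
[t^5] = 1·66 + 1·1 = 67.

67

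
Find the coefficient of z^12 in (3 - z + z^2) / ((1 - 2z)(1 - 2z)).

The denominator gives the recurrence a_n = 4a_(n−1) − 4a_(n−2) for n ≥ 3; the numerator fixes a_0 = 3, a_1 = 11, a_2 = 33.
Iterating: 3, 11, 33, 88, 220, 528, 1232, 2816, 6336, 14080, 30976, 67584, 146432, so a_12 = 146432.

146432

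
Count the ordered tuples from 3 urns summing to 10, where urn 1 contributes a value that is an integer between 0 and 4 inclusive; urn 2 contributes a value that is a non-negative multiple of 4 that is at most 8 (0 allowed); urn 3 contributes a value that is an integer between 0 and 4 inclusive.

6

The generating function for the choices is (1 + y + y^2 + y^3 + y^4)·(1 + y^4 + y^8)·(1 + y + y^2 + y^3 + y^4); the count is [y^10].
(1 + y + y^2 + y^3 + y^4) has coefficients 1,1,1,1,1 for degrees 0…4.
(1 + y^4 + y^8) has coefficients 1,0,0,0,1,0,0,0,1,0,0 for degrees 0…10.
Finally multiplying by (1 + y + y^2 + y^3 + y^4), the product of all factors after the first has coefficients 1,1,1,1,2,1,1,1,2,1,1 for degrees 0…10.
[y^10] = 1·1 + 1·1 + 1·2 + 1·1 + 1·1 = 6.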